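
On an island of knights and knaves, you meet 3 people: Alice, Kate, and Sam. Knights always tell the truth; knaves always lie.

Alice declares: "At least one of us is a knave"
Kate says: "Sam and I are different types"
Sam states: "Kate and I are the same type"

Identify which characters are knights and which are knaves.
Alice is a knight.
Kate is a knight.
Sam is a knave.

Verification:
- Alice (knight) says "At least one of us is a knave" - this is TRUE because Sam is a knave.
- Kate (knight) says "Sam and I are different types" - this is TRUE because Kate is a knight and Sam is a knave.
- Sam (knave) says "Kate and I are the same type" - this is FALSE (a lie) because Sam is a knave and Kate is a knight.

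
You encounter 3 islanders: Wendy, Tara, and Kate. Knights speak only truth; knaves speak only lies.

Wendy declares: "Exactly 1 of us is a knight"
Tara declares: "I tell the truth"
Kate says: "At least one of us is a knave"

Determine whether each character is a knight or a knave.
Wendy is a knave.
Tara is a knight.
Kate is a knight.

Verification:
- Wendy (knave) says "Exactly 1 of us is a knight" - this is FALSE (a lie) because there are 2 knights.
- Tara (knight) says "I tell the truth" - this is TRUE because Tara is a knight.
- Kate (knight) says "At least one of us is a knave" - this is TRUE because Wendy is a knave.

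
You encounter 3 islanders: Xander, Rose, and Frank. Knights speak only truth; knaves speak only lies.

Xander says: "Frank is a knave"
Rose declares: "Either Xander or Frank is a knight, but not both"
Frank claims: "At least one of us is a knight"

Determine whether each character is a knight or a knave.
Xander is a knave.
Rose is a knight.
Frank is a knight.

Verification:
- Xander (knave) says "Frank is a knave" - this is FALSE (a lie) because Frank is a knight.
- Rose (knight) says "Either Xander or Frank is a knight, but not both" - this is TRUE because Xander is a knave and Frank is a knight.
- Frank (knight) says "At least one of us is a knight" - this is TRUE because Rose and Frank are knights.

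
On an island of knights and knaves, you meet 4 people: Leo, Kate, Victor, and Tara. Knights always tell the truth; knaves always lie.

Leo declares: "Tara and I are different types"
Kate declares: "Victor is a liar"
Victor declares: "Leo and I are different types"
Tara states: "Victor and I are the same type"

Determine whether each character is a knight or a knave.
Leo is a knave.
Kate is a knave.
Victor is a knight.
Tara is a knave.

Verification:
- Leo (knave) says "Tara and I are different types" - this is FALSE (a lie) because Leo is a knave and Tara is a knave.
- Kate (knave) says "Victor is a liar" - this is FALSE (a lie) because Victor is a knight.
- Victor (knight) says "Leo and I are different types" - this is TRUE because Victor is a knight and Leo is a knave.
- Tara (knave) says "Victor and I are the same type" - this is FALSE (a lie) because Tara is a knave and Victor is a knight.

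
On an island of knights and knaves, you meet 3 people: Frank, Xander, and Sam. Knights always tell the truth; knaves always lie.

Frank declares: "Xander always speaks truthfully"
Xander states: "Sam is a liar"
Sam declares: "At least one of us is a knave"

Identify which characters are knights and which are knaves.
Frank is a knave.
Xander is a knave.
Sam is a knight.

Verification:
- Frank (knave) says "Xander always speaks truthfully" - this is FALSE (a lie) because Xander is a knave.
- Xander (knave) says "Sam is a liar" - this is FALSE (a lie) because Sam is a knight.
- Sam (knight) says "At least one of us is a knave" - this is TRUE because Frank and Xander are knaves.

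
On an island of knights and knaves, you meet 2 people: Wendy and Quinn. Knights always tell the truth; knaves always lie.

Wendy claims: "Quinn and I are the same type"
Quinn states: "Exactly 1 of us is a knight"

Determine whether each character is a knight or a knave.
Wendy is a knave.
Quinn is a knight.

Verification:
- Wendy (knave) says "Quinn and I are the same type" - this is FALSE (a lie) because Wendy is a knave and Quinn is a knight.
- Quinn (knight) says "Exactly 1 of us is a knight" - this is TRUE because there are 1 knights.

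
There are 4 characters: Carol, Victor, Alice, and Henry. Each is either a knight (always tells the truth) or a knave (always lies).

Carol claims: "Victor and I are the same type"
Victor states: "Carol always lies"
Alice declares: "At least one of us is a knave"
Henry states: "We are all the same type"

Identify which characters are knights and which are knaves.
Carol is a knave.
Victor is a knight.
Alice is a knight.
Henry is a knave.

Verification:
- Carol (knave) says "Victor and I are the same type" - this is FALSE (a lie) because Carol is a knave and Victor is a knight.
- Victor (knight) says "Carol always lies" - this is TRUE because Carol is a knave.
- Alice (knight) says "At least one of us is a knave" - this is TRUE because Carol and Henry are knaves.
- Henry (knave) says "We are all the same type" - this is FALSE (a lie) because Victor and Alice are knights and Carol and Henry are knaves.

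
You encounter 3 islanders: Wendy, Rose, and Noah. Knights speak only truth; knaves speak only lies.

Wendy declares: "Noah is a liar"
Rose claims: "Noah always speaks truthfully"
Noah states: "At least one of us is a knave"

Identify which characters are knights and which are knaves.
Wendy is a knave.
Rose is a knight.
Noah is a knight.

Verification:
- Wendy (knave) says "Noah is a liar" - this is FALSE (a lie) because Noah is a knight.
- Rose (knight) says "Noah always speaks truthfully" - this is TRUE because Noah is a knight.
- Noah (knight) says "At least one of us is a knave" - this is TRUE because Wendy is a knave.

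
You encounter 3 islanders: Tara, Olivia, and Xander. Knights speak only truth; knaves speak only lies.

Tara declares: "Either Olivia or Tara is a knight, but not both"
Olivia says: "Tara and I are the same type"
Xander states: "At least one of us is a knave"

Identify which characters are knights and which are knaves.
Tara is a knight.
Olivia is a knave.
Xander is a knight.

Verification:
- Tara (knight) says "Either Olivia or Tara is a knight, but not both" - this is TRUE because Olivia is a knave and Tara is a knight.
- Olivia (knave) says "Tara and I are the same type" - this is FALSE (a lie) because Olivia is a knave and Tara is a knight.
- Xander (knight) says "At least one of us is a knave" - this is TRUE because Olivia is a knave.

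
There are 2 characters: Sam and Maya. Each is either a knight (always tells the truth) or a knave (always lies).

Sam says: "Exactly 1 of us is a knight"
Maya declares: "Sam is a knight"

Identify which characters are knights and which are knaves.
Sam is a knave.
Maya is a knave.

Verification:
- Sam (knave) says "Exactly 1 of us is a knight" - this is FALSE (a lie) because there are 0 knights.
- Maya (knave) says "Sam is a knight" - this is FALSE (a lie) because Sam is a knave.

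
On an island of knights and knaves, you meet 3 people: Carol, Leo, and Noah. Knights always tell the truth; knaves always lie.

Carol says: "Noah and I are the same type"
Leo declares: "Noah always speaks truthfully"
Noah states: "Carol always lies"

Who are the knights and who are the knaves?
Carol is a knave.
Leo is a knight.
Noah is a knight.

Verification:
- Carol (knave) says "Noah and I are the same type" - this is FALSE (a lie) because Carol is a knave and Noah is a knight.
- Leo (knight) says "Noah always speaks truthfully" - this is TRUE because Noah is a knight.
- Noah (knight) says "Carol always lies" - this is TRUE because Carol is a knave.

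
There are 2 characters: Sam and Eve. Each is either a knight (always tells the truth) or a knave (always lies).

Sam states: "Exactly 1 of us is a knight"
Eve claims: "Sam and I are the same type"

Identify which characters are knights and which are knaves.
Sam is a knight.
Eve is a knave.

Verification:
- Sam (knight) says "Exactly 1 of us is a knight" - this is TRUE because there are 1 knights.
- Eve (knave) says "Sam and I are the same type" - this is FALSE (a lie) because Eve is a knave and Sam is a knight.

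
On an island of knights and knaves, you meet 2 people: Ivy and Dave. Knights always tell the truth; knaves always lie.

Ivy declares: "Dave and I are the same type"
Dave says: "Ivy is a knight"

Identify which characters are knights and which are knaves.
Ivy is a knight.
Dave is a knight.

Verification:
- Ivy (knight) says "Dave and I are the same type" - this is TRUE because Ivy is a knight and Dave is a knight.
- Dave (knight) says "Ivy is a knight" - this is TRUE because Ivy is a knight.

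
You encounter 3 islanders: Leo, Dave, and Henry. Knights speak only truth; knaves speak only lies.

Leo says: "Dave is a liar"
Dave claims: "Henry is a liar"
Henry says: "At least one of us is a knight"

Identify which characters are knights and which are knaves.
Leo is a knight.
Dave is a knave.
Henry is a knight.

Verification:
- Leo (knight) says "Dave is a liar" - this is TRUE because Dave is a knave.
- Dave (knave) says "Henry is a liar" - this is FALSE (a lie) because Henry is a knight.
- Henry (knight) says "At least one of us is a knight" - this is TRUE because Leo and Henry are knights.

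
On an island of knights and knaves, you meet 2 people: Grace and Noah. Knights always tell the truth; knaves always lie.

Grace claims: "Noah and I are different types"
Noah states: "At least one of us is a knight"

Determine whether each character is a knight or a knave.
Grace is a knave.
Noah is a knave.

Verification:
- Grace (knave) says "Noah and I are different types" - this is FALSE (a lie) because Grace is a knave and Noah is a knave.
- Noah (knave) says "At least one of us is a knight" - this is FALSE (a lie) because no one is a knight.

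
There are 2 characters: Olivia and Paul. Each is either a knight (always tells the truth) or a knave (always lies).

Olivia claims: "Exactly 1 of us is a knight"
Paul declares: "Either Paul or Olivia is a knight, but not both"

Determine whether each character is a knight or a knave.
Olivia is a knave.
Paul is a knave.

Verification:
- Olivia (knave) says "Exactly 1 of us is a knight" - this is FALSE (a lie) because there are 0 knights.
- Paul (knave) says "Either Paul or Olivia is a knight, but not both" - this is FALSE (a lie) because Paul is a knave and Olivia is a knave.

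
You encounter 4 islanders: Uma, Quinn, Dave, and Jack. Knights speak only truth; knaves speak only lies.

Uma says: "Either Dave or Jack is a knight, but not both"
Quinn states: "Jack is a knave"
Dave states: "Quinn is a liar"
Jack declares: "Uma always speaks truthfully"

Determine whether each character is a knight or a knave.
Uma is a knave.
Quinn is a knight.
Dave is a knave.
Jack is a knave.

Verification:
- Uma (knave) says "Either Dave or Jack is a knight, but not both" - this is FALSE (a lie) because Dave is a knave and Jack is a knave.
- Quinn (knight) says "Jack is a knave" - this is TRUE because Jack is a knave.
- Dave (knave) says "Quinn is a liar" - this is FALSE (a lie) because Quinn is a knight.
- Jack (knave) says "Uma always speaks truthfully" - this is FALSE (a lie) because Uma is a knave.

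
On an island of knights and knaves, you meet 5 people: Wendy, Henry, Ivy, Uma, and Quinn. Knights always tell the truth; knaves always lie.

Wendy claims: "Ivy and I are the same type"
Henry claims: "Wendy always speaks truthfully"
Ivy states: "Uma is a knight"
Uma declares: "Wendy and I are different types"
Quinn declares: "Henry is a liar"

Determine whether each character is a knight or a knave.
Wendy is a knave.
Henry is a knave.
Ivy is a knight.
Uma is a knight.
Quinn is a knight.

Verification:
- Wendy (knave) says "Ivy and I are the same type" - this is FALSE (a lie) because Wendy is a knave and Ivy is a knight.
- Henry (knave) says "Wendy always speaks truthfully" - this is FALSE (a lie) because Wendy is a knave.
- Ivy (knight) says "Uma is a knight" - this is TRUE because Uma is a knight.
- Uma (knight) says "Wendy and I are different types" - this is TRUE because Uma is a knight and Wendy is a knave.
- Quinn (knight) says "Henry is a liar" - this is TRUE because Henry is a knave.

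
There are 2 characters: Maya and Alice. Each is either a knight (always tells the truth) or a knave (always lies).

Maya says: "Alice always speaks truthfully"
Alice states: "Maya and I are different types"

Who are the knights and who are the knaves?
Maya is a knave.
Alice is a knave.

Verification:
- Maya (knave) says "Alice always speaks truthfully" - this is FALSE (a lie) because Alice is a knave.
- Alice (knave) says "Maya and I are different types" - this is FALSE (a lie) because Alice is a knave and Maya is a knave.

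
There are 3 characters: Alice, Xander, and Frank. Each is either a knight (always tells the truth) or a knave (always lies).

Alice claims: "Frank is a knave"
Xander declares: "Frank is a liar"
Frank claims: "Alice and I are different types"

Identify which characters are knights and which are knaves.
Alice is a knave.
Xander is a knave.
Frank is a knight.

Verification:
- Alice (knave) says "Frank is a knave" - this is FALSE (a lie) because Frank is a knight.
- Xander (knave) says "Frank is a liar" - this is FALSE (a lie) because Frank is a knight.
- Frank (knight) says "Alice and I are different types" - this is TRUE because Frank is a knight and Alice is a knave.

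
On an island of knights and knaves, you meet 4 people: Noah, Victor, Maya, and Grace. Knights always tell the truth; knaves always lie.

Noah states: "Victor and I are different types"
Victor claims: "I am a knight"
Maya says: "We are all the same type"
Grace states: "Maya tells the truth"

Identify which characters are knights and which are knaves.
Noah is a knight.
Victor is a knave.
Maya is a knave.
Grace is a knave.

Verification:
- Noah (knight) says "Victor and I are different types" - this is TRUE because Noah is a knight and Victor is a knave.
- Victor (knave) says "I am a knight" - this is FALSE (a lie) because Victor is a knave.
- Maya (knave) says "We are all the same type" - this is FALSE (a lie) because Noah is a knight and Victor, Maya, and Grace are knaves.
- Grace (knave) says "Maya tells the truth" - this is FALSE (a lie) because Maya is a knave.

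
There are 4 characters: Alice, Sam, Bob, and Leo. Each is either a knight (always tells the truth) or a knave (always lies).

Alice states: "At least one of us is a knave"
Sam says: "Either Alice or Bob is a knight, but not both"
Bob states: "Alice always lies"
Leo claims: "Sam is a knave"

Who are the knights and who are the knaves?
Alice is a knight.
Sam is a knight.
Bob is a knave.
Leo is a knave.

Verification:
- Alice (knight) says "At least one of us is a knave" - this is TRUE because Bob and Leo are knaves.
- Sam (knight) says "Either Alice or Bob is a knight, but not both" - this is TRUE because Alice is a knight and Bob is a knave.
- Bob (knave) says "Alice always lies" - this is FALSE (a lie) because Alice is a knight.
- Leo (knave) says "Sam is a knave" - this is FALSE (a lie) because Sam is a knight.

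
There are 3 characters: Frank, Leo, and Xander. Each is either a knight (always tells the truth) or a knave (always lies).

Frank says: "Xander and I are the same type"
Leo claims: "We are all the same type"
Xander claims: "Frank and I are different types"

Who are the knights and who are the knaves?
Frank is a knave.
Leo is a knave.
Xander is a knight.

Verification:
- Frank (knave) says "Xander and I are the same type" - this is FALSE (a lie) because Frank is a knave and Xander is a knight.
- Leo (knave) says "We are all the same type" - this is FALSE (a lie) because Xander is a knight and Frank and Leo are knaves.
- Xander (knight) says "Frank and I are different types" - this is TRUE because Xander is a knight and Frank is a knave.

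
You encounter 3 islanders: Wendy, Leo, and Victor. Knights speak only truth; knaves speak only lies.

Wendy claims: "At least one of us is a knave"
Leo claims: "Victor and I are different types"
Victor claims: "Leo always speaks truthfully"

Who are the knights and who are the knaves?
Wendy is a knight.
Leo is a knave.
Victor is a knave.

Verification:
- Wendy (knight) says "At least one of us is a knave" - this is TRUE because Leo and Victor are knaves.
- Leo (knave) says "Victor and I are different types" - this is FALSE (a lie) because Leo is a knave and Victor is a knave.
- Victor (knave) says "Leo always speaks truthfully" - this is FALSE (a lie) because Leo is a knave.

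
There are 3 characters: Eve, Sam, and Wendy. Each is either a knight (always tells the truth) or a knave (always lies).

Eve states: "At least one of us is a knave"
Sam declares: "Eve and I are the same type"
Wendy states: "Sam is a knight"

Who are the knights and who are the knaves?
Eve is a knight.
Sam is a knave.
Wendy is a knave.

Verification:
- Eve (knight) says "At least one of us is a knave" - this is TRUE because Sam and Wendy are knaves.
- Sam (knave) says "Eve and I are the same type" - this is FALSE (a lie) because Sam is a knave and Eve is a knight.
- Wendy (knave) says "Sam is a knight" - this is FALSE (a lie) because Sam is a knave.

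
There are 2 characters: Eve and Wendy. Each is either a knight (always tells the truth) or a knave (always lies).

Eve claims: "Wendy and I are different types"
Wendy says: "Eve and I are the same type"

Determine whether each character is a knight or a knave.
Eve is a knight.
Wendy is a knave.

Verification:
- Eve (knight) says "Wendy and I are different types" - this is TRUE because Eve is a knight and Wendy is a knave.
- Wendy (knave) says "Eve and I are the same type" - this is FALSE (a lie) because Wendy is a knave and Eve is a knight.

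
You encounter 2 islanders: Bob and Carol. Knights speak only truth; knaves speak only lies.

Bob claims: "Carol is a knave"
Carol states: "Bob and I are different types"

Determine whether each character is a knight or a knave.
Bob is a knave.
Carol is a knight.

Verification:
- Bob (knave) says "Carol is a knave" - this is FALSE (a lie) because Carol is a knight.
- Carol (knight) says "Bob and I are different types" - this is TRUE because Carol is a knight and Bob is a knave.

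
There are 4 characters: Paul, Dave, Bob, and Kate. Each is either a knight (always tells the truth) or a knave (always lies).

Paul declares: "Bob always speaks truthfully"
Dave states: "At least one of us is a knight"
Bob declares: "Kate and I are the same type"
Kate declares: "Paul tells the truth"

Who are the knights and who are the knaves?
Paul is a knight.
Dave is a knight.
Bob is a knight.
Kate is a knight.

Verification:
- Paul (knight) says "Bob always speaks truthfully" - this is TRUE because Bob is a knight.
- Dave (knight) says "At least one of us is a knight" - this is TRUE because Paul, Dave, Bob, and Kate are knights.
- Bob (knight) says "Kate and I are the same type" - this is TRUE because Bob is a knight and Kate is a knight.
- Kate (knight) says "Paul tells the truth" - this is TRUE because Paul is a knight.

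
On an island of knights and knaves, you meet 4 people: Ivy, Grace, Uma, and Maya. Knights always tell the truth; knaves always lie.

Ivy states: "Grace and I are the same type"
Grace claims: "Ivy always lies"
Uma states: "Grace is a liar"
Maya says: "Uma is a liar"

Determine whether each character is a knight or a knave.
Ivy is a knave.
Grace is a knight.
Uma is a knave.
Maya is a knight.

Verification:
- Ivy (knave) says "Grace and I are the same type" - this is FALSE (a lie) because Ivy is a knave and Grace is a knight.
- Grace (knight) says "Ivy always lies" - this is TRUE because Ivy is a knave.
- Uma (knave) says "Grace is a liar" - this is FALSE (a lie) because Grace is a knight.
- Maya (knight) says "Uma is a liar" - this is TRUE because Uma is a knave.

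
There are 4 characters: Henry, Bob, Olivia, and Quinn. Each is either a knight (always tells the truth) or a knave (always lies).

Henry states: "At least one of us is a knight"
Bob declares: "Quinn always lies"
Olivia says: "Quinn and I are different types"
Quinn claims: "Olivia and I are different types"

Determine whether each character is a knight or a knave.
Henry is a knight.
Bob is a knight.
Olivia is a knave.
Quinn is a knave.

Verification:
- Henry (knight) says "At least one of us is a knight" - this is TRUE because Henry and Bob are knights.
- Bob (knight) says "Quinn always lies" - this is TRUE because Quinn is a knave.
- Olivia (knave) says "Quinn and I are different types" - this is FALSE (a lie) because Olivia is a knave and Quinn is a knave.
- Quinn (knave) says "Olivia and I are different types" - this is FALSE (a lie) because Quinn is a knave and Olivia is a knave.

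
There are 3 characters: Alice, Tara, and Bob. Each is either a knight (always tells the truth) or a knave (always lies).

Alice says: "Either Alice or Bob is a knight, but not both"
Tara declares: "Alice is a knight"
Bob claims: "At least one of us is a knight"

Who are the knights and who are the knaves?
Alice is a knave.
Tara is a knave.
Bob is a knave.

Verification:
- Alice (knave) says "Either Alice or Bob is a knight, but not both" - this is FALSE (a lie) because Alice is a knave and Bob is a knave.
- Tara (knave) says "Alice is a knight" - this is FALSE (a lie) because Alice is a knave.
- Bob (knave) says "At least one of us is a knight" - this is FALSE (a lie) because no one is a knight.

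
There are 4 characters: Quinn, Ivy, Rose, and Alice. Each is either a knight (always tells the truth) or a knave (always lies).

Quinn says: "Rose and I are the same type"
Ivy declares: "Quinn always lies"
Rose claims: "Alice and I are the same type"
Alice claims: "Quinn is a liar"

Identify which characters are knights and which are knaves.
Quinn is a knave.
Ivy is a knight.
Rose is a knight.
Alice is a knight.

Verification:
- Quinn (knave) says "Rose and I are the same type" - this is FALSE (a lie) because Quinn is a knave and Rose is a knight.
- Ivy (knight) says "Quinn always lies" - this is TRUE because Quinn is a knave.
- Rose (knight) says "Alice and I are the same type" - this is TRUE because Rose is a knight and Alice is a knight.
- Alice (knight) says "Quinn is a liar" - this is TRUE because Quinn is a knave.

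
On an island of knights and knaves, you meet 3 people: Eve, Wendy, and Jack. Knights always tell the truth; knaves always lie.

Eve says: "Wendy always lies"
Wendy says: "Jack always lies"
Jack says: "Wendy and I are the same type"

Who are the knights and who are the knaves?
Eve is a knave.
Wendy is a knight.
Jack is a knave.

Verification:
- Eve (knave) says "Wendy always lies" - this is FALSE (a lie) because Wendy is a knight.
- Wendy (knight) says "Jack always lies" - this is TRUE because Jack is a knave.
- Jack (knave) says "Wendy and I are the same type" - this is FALSE (a lie) because Jack is a knave and Wendy is a knight.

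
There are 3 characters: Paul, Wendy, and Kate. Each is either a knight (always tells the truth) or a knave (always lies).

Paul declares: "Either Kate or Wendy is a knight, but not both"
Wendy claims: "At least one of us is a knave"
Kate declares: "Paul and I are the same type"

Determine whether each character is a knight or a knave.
Paul is a knight.
Wendy is a knight.
Kate is a knave.

Verification:
- Paul (knight) says "Either Kate or Wendy is a knight, but not both" - this is TRUE because Kate is a knave and Wendy is a knight.
- Wendy (knight) says "At least one of us is a knave" - this is TRUE because Kate is a knave.
- Kate (knave) says "Paul and I are the same type" - this is FALSE (a lie) because Kate is a knave and Paul is a knight.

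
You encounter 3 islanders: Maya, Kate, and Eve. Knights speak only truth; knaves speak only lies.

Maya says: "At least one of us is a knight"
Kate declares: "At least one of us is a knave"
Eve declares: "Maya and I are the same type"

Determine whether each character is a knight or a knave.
Maya is a knight.
Kate is a knight.
Eve is a knave.

Verification:
- Maya (knight) says "At least one of us is a knight" - this is TRUE because Maya and Kate are knights.
- Kate (knight) says "At least one of us is a knave" - this is TRUE because Eve is a knave.
- Eve (knave) says "Maya and I are the same type" - this is FALSE (a lie) because Eve is a knave and Maya is a knight.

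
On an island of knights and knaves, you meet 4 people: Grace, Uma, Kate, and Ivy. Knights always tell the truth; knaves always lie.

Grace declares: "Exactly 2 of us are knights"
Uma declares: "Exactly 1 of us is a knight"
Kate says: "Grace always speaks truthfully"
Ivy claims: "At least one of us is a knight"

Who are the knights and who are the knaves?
Grace is a knave.
Uma is a knave.
Kate is a knave.
Ivy is a knave.

Verification:
- Grace (knave) says "Exactly 2 of us are knights" - this is FALSE (a lie) because there are 0 knights.
- Uma (knave) says "Exactly 1 of us is a knight" - this is FALSE (a lie) because there are 0 knights.
- Kate (knave) says "Grace always speaks truthfully" - this is FALSE (a lie) because Grace is a knave.
- Ivy (knave) says "At least one of us is a knight" - this is FALSE (a lie) because no one is a knight.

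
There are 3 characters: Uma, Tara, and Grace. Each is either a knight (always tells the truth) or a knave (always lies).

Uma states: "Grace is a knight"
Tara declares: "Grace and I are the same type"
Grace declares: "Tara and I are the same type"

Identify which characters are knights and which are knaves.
Uma is a knight.
Tara is a knight.
Grace is a knight.

Verification:
- Uma (knight) says "Grace is a knight" - this is TRUE because Grace is a knight.
- Tara (knight) says "Grace and I are the same type" - this is TRUE because Tara is a knight and Grace is a knight.
- Grace (knight) says "Tara and I are the same type" - this is TRUE because Grace is a knight and Tara is a knight.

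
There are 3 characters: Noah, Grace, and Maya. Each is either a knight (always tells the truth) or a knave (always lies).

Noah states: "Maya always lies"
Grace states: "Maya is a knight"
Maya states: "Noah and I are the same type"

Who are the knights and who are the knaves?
Noah is a knight.
Grace is a knave.
Maya is a knave.

Verification:
- Noah (knight) says "Maya always lies" - this is TRUE because Maya is a knave.
- Grace (knave) says "Maya is a knight" - this is FALSE (a lie) because Maya is a knave.
- Maya (knave) says "Noah and I are the same type" - this is FALSE (a lie) because Maya is a knave and Noah is a knight.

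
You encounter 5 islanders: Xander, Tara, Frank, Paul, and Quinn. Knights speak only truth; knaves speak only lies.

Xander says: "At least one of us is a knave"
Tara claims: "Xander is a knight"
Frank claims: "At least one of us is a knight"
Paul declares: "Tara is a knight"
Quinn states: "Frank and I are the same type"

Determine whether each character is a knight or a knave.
Xander is a knight.
Tara is a knight.
Frank is a knight.
Paul is a knight.
Quinn is a knave.

Verification:
- Xander (knight) says "At least one of us is a knave" - this is TRUE because Quinn is a knave.
- Tara (knight) says "Xander is a knight" - this is TRUE because Xander is a knight.
- Frank (knight) says "At least one of us is a knight" - this is TRUE because Xander, Tara, Frank, and Paul are knights.
- Paul (knight) says "Tara is a knight" - this is TRUE because Tara is a knight.
- Quinn (knave) says "Frank and I are the same type" - this is FALSE (a lie) because Quinn is a knave and Frank is a knight.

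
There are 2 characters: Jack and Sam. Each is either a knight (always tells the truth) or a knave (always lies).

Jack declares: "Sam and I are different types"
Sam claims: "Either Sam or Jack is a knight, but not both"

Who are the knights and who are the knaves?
Jack is a knave.
Sam is a knave.

Verification:
- Jack (knave) says "Sam and I are different types" - this is FALSE (a lie) because Jack is a knave and Sam is a knave.
- Sam (knave) says "Either Sam or Jack is a knight, but not both" - this is FALSE (a lie) because Sam is a knave and Jack is a knave.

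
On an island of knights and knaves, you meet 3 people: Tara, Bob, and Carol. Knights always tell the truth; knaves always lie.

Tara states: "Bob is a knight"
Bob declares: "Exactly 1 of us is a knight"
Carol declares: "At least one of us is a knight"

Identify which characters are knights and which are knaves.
Tara is a knave.
Bob is a knave.
Carol is a knave.

Verification:
- Tara (knave) says "Bob is a knight" - this is FALSE (a lie) because Bob is a knave.
- Bob (knave) says "Exactly 1 of us is a knight" - this is FALSE (a lie) because there are 0 knights.
- Carol (knave) says "At least one of us is a knight" - this is FALSE (a lie) because no one is a knight.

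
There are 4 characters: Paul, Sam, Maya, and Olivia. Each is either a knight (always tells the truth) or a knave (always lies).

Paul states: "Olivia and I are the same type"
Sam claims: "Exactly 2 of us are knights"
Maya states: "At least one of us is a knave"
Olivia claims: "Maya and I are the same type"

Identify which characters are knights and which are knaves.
Paul is a knight.
Sam is a knave.
Maya is a knight.
Olivia is a knight.

Verification:
- Paul (knight) says "Olivia and I are the same type" - this is TRUE because Paul is a knight and Olivia is a knight.
- Sam (knave) says "Exactly 2 of us are knights" - this is FALSE (a lie) because there are 3 knights.
- Maya (knight) says "At least one of us is a knave" - this is TRUE because Sam is a knave.
- Olivia (knight) says "Maya and I are the same type" - this is TRUE because Olivia is a knight and Maya is a knight.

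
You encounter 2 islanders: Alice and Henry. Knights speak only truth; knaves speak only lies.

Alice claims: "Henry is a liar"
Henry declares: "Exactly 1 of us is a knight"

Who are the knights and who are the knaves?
Alice is a knave.
Henry is a knight.

Verification:
- Alice (knave) says "Henry is a liar" - this is FALSE (a lie) because Henry is a knight.
- Henry (knight) says "Exactly 1 of us is a knight" - this is TRUE because there are 1 knights.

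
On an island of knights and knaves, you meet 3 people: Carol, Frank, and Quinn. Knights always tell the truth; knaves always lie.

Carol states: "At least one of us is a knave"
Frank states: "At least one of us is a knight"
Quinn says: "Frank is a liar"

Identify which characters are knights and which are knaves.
Carol is a knight.
Frank is a knight.
Quinn is a knave.

Verification:
- Carol (knight) says "At least one of us is a knave" - this is TRUE because Quinn is a knave.
- Frank (knight) says "At least one of us is a knight" - this is TRUE because Carol and Frank are knights.
- Quinn (knave) says "Frank is a liar" - this is FALSE (a lie) because Frank is a knight.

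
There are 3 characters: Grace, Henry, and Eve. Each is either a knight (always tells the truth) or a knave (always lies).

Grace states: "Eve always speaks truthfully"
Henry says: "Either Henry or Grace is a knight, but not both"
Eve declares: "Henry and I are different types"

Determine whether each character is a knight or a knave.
Grace is a knave.
Henry is a knave.
Eve is a knave.

Verification:
- Grace (knave) says "Eve always speaks truthfully" - this is FALSE (a lie) because Eve is a knave.
- Henry (knave) says "Either Henry or Grace is a knight, but not both" - this is FALSE (a lie) because Henry is a knave and Grace is a knave.
- Eve (knave) says "Henry and I are different types" - this is FALSE (a lie) because Eve is a knave and Henry is a knave.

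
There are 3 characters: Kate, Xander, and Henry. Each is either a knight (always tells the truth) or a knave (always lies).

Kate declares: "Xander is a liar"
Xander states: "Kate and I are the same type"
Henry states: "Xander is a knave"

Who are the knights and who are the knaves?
Kate is a knight.
Xander is a knave.
Henry is a knight.

Verification:
- Kate (knight) says "Xander is a liar" - this is TRUE because Xander is a knave.
- Xander (knave) says "Kate and I are the same type" - this is FALSE (a lie) because Xander is a knave and Kate is a knight.
- Henry (knight) says "Xander is a knave" - this is TRUE because Xander is a knave.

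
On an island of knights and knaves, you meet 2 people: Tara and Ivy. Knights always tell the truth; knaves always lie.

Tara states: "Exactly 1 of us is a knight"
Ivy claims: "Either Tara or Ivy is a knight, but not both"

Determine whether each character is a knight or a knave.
Tara is a knave.
Ivy is a knave.

Verification:
- Tara (knave) says "Exactly 1 of us is a knight" - this is FALSE (a lie) because there are 0 knights.
- Ivy (knave) says "Either Tara or Ivy is a knight, but not both" - this is FALSE (a lie) because Tara is a knave and Ivy is a knave.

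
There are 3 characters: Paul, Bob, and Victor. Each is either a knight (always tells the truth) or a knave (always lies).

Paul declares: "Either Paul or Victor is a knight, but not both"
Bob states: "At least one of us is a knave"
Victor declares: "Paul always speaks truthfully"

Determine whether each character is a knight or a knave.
Paul is a knave.
Bob is a knight.
Victor is a knave.

Verification:
- Paul (knave) says "Either Paul or Victor is a knight, but not both" - this is FALSE (a lie) because Paul is a knave and Victor is a knave.
- Bob (knight) says "At least one of us is a knave" - this is TRUE because Paul and Victor are knaves.
- Victor (knave) says "Paul always speaks truthfully" - this is FALSE (a lie) because Paul is a knave.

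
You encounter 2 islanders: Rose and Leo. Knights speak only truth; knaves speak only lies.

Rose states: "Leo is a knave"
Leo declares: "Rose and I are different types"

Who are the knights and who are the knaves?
Rose is a knave.
Leo is a knight.

Verification:
- Rose (knave) says "Leo is a knave" - this is FALSE (a lie) because Leo is a knight.
- Leo (knight) says "Rose and I are different types" - this is TRUE because Leo is a knight and Rose is a knave.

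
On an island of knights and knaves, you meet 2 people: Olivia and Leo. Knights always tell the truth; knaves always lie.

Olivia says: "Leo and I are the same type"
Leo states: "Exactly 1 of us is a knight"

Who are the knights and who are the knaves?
Olivia is a knave.
Leo is a knight.

Verification:
- Olivia (knave) says "Leo and I are the same type" - this is FALSE (a lie) because Olivia is a knave and Leo is a knight.
- Leo (knight) says "Exactly 1 of us is a knight" - this is TRUE because there are 1 knights.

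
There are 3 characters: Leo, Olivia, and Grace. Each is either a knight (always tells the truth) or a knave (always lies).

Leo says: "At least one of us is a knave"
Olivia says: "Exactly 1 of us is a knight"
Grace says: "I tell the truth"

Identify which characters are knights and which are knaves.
Leo is a knight.
Olivia is a knave.
Grace is a knight.

Verification:
- Leo (knight) says "At least one of us is a knave" - this is TRUE because Olivia is a knave.
- Olivia (knave) says "Exactly 1 of us is a knight" - this is FALSE (a lie) because there are 2 knights.
- Grace (knight) says "I tell the truth" - this is TRUE because Grace is a knight.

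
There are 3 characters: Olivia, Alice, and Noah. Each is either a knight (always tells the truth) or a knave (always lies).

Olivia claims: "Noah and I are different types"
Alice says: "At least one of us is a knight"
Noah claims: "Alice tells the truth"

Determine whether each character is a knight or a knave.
Olivia is a knave.
Alice is a knave.
Noah is a knave.

Verification:
- Olivia (knave) says "Noah and I are different types" - this is FALSE (a lie) because Olivia is a knave and Noah is a knave.
- Alice (knave) says "At least one of us is a knight" - this is FALSE (a lie) because no one is a knight.
- Noah (knave) says "Alice tells the truth" - this is FALSE (a lie) because Alice is a knave.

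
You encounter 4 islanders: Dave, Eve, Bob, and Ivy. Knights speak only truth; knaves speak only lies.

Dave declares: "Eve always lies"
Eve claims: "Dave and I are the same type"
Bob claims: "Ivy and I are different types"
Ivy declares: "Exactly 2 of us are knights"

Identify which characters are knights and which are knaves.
Dave is a knight.
Eve is a knave.
Bob is a knave.
Ivy is a knave.

Verification:
- Dave (knight) says "Eve always lies" - this is TRUE because Eve is a knave.
- Eve (knave) says "Dave and I are the same type" - this is FALSE (a lie) because Eve is a knave and Dave is a knight.
- Bob (knave) says "Ivy and I are different types" - this is FALSE (a lie) because Bob is a knave and Ivy is a knave.
- Ivy (knave) says "Exactly 2 of us are knights" - this is FALSE (a lie) because there are 1 knights.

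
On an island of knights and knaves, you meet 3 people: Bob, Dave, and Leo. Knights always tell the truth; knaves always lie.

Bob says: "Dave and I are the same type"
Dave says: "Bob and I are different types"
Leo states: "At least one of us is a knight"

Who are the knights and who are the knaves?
Bob is a knave.
Dave is a knight.
Leo is a knight.

Verification:
- Bob (knave) says "Dave and I are the same type" - this is FALSE (a lie) because Bob is a knave and Dave is a knight.
- Dave (knight) says "Bob and I are different types" - this is TRUE because Dave is a knight and Bob is a knave.
- Leo (knight) says "At least one of us is a knight" - this is TRUE because Dave and Leo are knights.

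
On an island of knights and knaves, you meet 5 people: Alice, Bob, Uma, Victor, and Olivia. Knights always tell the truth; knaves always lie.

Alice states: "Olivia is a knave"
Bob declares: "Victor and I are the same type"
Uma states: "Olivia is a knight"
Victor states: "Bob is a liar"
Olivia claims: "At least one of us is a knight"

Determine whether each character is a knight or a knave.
Alice is a knave.
Bob is a knave.
Uma is a knight.
Victor is a knight.
Olivia is a knight.

Verification:
- Alice (knave) says "Olivia is a knave" - this is FALSE (a lie) because Olivia is a knight.
- Bob (knave) says "Victor and I are the same type" - this is FALSE (a lie) because Bob is a knave and Victor is a knight.
- Uma (knight) says "Olivia is a knight" - this is TRUE because Olivia is a knight.
- Victor (knight) says "Bob is a liar" - this is TRUE because Bob is a knave.
- Olivia (knight) says "At least one of us is a knight" - this is TRUE because Uma, Victor, and Olivia are knights.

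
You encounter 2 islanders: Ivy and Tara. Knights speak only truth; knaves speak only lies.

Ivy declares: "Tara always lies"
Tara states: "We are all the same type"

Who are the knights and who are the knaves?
Ivy is a knight.
Tara is a knave.

Verification:
- Ivy (knight) says "Tara always lies" - this is TRUE because Tara is a knave.
- Tara (knave) says "We are all the same type" - this is FALSE (a lie) because Ivy is a knight and Tara is a knave.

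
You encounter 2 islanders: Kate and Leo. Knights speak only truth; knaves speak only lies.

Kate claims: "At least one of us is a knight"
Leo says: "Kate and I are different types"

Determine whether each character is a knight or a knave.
Kate is a knave.
Leo is a knave.

Verification:
- Kate (knave) says "At least one of us is a knight" - this is FALSE (a lie) because no one is a knight.
- Leo (knave) says "Kate and I are different types" - this is FALSE (a lie) because Leo is a knave and Kate is a knave.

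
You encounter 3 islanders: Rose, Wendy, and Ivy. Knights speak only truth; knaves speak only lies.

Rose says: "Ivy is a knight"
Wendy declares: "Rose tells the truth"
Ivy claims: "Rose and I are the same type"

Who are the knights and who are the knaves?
Rose is a knight.
Wendy is a knight.
Ivy is a knight.

Verification:
- Rose (knight) says "Ivy is a knight" - this is TRUE because Ivy is a knight.
- Wendy (knight) says "Rose tells the truth" - this is TRUE because Rose is a knight.
- Ivy (knight) says "Rose and I are the same type" - this is TRUE because Ivy is a knight and Rose is a knight.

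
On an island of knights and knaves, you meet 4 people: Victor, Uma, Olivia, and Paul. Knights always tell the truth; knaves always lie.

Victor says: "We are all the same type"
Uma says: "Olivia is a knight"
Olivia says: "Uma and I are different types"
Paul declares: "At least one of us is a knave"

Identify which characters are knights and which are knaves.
Victor is a knave.
Uma is a knave.
Olivia is a knave.
Paul is a knight.

Verification:
- Victor (knave) says "We are all the same type" - this is FALSE (a lie) because Paul is a knight and Victor, Uma, and Olivia are knaves.
- Uma (knave) says "Olivia is a knight" - this is FALSE (a lie) because Olivia is a knave.
- Olivia (knave) says "Uma and I are different types" - this is FALSE (a lie) because Olivia is a knave and Uma is a knave.
- Paul (knight) says "At least one of us is a knave" - this is TRUE because Victor, Uma, and Olivia are knaves.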